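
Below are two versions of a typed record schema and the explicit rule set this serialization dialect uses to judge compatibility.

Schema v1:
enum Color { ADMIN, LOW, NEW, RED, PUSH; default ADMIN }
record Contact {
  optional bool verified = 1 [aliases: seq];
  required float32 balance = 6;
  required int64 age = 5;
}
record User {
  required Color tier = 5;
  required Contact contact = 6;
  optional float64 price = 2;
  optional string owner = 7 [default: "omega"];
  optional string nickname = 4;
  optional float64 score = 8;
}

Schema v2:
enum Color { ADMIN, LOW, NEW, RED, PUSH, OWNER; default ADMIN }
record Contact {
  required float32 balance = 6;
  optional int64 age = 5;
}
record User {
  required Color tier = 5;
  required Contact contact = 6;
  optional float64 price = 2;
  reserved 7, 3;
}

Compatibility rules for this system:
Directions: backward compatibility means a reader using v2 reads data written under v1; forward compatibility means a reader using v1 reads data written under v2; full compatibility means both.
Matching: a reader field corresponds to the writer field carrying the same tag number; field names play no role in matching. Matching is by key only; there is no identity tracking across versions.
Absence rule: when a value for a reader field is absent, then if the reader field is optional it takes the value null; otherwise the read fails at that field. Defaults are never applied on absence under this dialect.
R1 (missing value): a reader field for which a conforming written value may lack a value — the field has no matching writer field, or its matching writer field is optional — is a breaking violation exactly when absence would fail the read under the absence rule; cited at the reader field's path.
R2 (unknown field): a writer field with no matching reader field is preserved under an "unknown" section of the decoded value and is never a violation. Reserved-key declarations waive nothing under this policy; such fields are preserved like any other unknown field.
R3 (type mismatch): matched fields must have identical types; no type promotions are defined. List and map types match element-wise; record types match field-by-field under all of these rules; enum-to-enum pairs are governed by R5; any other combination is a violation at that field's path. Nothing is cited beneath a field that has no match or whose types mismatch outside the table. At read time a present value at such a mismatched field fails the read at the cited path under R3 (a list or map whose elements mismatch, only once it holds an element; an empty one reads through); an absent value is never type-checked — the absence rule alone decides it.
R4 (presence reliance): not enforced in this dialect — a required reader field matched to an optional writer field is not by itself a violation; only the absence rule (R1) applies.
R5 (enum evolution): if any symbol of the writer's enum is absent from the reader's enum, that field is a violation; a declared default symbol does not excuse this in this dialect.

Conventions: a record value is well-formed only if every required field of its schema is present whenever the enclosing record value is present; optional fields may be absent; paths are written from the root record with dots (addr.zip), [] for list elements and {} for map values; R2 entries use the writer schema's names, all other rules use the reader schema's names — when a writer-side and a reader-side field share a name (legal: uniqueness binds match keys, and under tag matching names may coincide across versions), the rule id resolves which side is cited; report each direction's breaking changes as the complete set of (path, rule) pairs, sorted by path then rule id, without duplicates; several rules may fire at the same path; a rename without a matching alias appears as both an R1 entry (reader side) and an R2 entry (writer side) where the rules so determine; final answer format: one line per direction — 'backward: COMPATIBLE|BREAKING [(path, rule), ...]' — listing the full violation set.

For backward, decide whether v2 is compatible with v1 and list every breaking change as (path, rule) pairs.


arrows below run writer -> reader for User
backward for User (reader v2, writer v1):
  tier <- tier (Color -> Color, writer required)
  contact <- contact (Contact -> Contact, writer required)
  price <- price (float64 -> float64, writer optional)
  writer owner: unknown to reader
  writer nickname: unknown to reader
  writer score: unknown to reader
  contact.balance <- contact.balance (float32 -> float32, writer required)
  contact.age <- contact.age (int64 -> int64, writer required)
  writer contact.verified: unknown to reader
  => backward: COMPATIBLE
ruling out the remaining User differences:
  removed field score from record User -> no rule fires on it in User's dialect; the asked verdict holds
  removed field verified from record Contact -> no rule fires on it in User's dialect; the asked verdict holds
  field age in record Contact: required changed to optional -> its effect on User is confined to the forward direction, not asked
  removed field nickname from record User -> no rule fires on it in User's dialect; the asked verdict holds
  removed field owner from record User (its key 7 joins the reserved list) -> no rule fires on it in User's dialect; the asked verdict holds
  enum Color (field tier in record User): symbol OWNER added -> its effect on User is confined to the forward direction, not asked

backward: COMPATIBLE []


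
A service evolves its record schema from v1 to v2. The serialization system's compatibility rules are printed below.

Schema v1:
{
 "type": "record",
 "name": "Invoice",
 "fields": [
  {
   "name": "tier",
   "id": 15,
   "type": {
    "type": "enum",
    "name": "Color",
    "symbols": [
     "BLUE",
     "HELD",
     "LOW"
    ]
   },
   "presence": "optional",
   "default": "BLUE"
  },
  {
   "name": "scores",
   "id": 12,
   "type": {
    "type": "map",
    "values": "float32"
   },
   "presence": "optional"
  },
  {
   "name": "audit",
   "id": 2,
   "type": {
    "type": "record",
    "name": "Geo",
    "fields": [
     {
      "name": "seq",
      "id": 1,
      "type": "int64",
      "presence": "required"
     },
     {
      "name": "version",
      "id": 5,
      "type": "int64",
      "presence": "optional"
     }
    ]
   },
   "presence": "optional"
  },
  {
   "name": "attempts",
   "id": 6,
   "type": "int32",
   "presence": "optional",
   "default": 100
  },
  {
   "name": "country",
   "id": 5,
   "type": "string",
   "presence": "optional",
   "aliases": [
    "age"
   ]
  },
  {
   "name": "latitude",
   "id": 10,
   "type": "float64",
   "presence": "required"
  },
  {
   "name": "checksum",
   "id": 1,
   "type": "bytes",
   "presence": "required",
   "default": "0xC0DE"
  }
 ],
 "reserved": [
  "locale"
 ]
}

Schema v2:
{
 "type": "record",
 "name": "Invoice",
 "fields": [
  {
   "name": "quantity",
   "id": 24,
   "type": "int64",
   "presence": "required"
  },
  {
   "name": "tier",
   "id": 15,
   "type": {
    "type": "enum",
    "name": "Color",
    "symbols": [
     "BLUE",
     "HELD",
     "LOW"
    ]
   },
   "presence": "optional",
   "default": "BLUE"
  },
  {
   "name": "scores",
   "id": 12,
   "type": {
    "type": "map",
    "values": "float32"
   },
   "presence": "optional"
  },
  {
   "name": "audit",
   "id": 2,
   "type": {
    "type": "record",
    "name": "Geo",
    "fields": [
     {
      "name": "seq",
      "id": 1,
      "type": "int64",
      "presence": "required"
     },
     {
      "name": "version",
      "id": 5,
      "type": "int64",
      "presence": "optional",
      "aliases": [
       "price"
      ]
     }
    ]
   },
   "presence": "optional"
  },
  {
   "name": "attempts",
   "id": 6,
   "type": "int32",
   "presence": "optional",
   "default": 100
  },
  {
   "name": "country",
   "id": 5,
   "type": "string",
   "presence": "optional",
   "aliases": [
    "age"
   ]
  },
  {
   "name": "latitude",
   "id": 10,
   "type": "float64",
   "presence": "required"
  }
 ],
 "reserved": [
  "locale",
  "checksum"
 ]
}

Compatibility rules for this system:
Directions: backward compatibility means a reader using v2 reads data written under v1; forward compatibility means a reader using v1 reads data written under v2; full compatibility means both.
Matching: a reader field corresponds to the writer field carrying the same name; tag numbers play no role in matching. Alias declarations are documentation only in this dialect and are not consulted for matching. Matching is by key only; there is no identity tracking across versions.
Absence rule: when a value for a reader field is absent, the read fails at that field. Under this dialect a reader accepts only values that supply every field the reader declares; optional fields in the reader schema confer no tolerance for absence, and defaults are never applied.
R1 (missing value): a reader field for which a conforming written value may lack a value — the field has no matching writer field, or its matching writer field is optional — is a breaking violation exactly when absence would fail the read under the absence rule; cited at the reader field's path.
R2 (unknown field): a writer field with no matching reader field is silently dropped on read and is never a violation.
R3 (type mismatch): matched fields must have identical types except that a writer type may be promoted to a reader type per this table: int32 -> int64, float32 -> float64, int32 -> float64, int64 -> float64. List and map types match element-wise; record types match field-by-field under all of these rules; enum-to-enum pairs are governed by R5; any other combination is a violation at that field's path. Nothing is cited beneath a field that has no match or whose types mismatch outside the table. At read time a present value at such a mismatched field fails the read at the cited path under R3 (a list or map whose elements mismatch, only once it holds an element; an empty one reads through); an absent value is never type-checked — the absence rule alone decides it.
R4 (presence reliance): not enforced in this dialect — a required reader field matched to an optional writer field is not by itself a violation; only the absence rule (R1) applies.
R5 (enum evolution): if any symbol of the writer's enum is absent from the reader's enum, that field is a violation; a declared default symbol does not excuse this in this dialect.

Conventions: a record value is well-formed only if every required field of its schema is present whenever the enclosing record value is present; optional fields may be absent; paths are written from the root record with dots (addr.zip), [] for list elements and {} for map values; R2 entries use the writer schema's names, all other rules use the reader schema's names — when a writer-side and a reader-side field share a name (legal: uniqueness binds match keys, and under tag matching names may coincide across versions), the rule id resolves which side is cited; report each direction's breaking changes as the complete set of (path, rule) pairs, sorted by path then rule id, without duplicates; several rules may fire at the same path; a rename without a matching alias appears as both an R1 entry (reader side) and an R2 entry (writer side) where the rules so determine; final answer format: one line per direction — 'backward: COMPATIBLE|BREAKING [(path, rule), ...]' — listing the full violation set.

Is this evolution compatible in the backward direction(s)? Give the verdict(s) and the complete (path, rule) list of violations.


the writer's type comes first in each Invoice pair
checking backward for Invoice: reader v2 against writer v1:
  quantity: no writer-side match
  tier <- tier (Color -> Color, writer optional)
  scores <- scores (map<string, float32> -> map<string, float32>, writer optional)
  audit <- audit (Geo -> Geo, writer optional)
  attempts <- attempts (int32 -> int32, writer optional)
  country <- country (string -> string, writer optional)
  latitude <- latitude (float64 -> float64, writer required)
  leftover writer field: checksum
  audit.seq <- audit.seq (int64 -> int64, writer required)
  audit.version <- audit.version (int64 -> int64, writer optional)
  breaking: (attempts, R1)
  breaking: (audit, R1)
  breaking: (audit.version, R1)
  breaking: (country, R1)
  breaking: (quantity, R1)
  breaking: (scores, R1)
  breaking: (tier, R1)
  => backward: BREAKING (7)
the rest of the Invoice diff is inert for this question:
  removed field checksum from record Invoice (its key "checksum" joins the reserved list) -> matters only for Invoice's forward compatibility — outside the asked direction

backward: BREAKING [(attempts, R1), (audit, R1), (audit.version, R1), (country, R1), (quantity, R1), (scores, R1), (tier, R1)]


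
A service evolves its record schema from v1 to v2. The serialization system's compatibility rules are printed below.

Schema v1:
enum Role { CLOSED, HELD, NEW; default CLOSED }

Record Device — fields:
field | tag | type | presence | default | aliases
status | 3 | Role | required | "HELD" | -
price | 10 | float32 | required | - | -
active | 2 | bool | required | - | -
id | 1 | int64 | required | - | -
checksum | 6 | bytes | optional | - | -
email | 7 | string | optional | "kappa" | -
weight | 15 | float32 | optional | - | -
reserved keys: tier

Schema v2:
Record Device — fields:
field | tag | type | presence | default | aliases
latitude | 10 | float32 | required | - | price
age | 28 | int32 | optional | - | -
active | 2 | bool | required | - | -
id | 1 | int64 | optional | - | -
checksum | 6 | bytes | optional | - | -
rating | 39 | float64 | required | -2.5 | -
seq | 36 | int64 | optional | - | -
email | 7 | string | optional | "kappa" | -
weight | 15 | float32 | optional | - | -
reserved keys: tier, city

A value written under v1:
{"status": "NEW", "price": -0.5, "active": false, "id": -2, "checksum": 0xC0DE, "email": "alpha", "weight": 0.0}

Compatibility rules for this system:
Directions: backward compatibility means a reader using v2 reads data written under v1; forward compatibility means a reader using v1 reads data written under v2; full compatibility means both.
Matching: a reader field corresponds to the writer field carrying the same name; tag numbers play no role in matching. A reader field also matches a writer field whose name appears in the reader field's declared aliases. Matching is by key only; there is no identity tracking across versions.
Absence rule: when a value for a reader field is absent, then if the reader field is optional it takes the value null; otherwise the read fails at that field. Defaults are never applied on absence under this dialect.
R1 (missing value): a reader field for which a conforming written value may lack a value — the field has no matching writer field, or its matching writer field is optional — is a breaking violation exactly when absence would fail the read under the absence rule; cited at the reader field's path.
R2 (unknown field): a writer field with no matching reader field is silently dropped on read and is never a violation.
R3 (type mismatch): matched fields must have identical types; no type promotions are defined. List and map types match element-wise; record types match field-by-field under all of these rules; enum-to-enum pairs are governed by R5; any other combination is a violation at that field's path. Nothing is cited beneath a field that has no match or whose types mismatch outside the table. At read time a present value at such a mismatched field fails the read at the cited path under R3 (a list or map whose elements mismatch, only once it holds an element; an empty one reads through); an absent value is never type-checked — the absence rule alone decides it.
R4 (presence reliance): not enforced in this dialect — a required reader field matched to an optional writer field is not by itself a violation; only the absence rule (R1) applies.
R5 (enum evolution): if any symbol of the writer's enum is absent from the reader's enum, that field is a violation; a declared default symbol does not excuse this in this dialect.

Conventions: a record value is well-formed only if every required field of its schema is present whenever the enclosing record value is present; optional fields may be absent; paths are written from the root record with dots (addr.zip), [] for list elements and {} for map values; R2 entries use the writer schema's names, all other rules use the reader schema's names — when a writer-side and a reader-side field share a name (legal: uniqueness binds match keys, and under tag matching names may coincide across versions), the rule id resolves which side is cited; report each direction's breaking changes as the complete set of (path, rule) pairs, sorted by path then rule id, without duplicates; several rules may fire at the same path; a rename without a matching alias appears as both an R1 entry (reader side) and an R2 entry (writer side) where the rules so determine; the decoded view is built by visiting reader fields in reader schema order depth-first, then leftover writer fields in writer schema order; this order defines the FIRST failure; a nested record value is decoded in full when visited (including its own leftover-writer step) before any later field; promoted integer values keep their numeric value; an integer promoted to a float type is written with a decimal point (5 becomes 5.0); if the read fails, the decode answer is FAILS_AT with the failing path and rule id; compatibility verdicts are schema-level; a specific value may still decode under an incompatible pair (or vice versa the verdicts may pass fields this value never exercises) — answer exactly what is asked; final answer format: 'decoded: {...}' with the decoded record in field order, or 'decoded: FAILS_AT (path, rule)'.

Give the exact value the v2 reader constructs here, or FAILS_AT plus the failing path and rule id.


decoded: FAILS_AT (rating, R1)

arrows below run writer -> reader for Device
migrating the Device value to v2:
  latitude := -0.5 (from writer price)
  age := null (not supplied -> null)
  active := false
  id := -2
  checksum := 0xC0DE
  read fails at rating under R1 (no fill)
  => FAILS_AT (rating, R1)
remaining Device differences; none change what is asked:
  added field age to record Device: optional int32, tag 28 (in v2 it sits immediately before active) -> triggers nothing under the printed rules; the Device answer is the same either way
  added field seq to record Device: optional int64, tag 36 (in v2 it sits immediately before email) -> triggers nothing under the printed rules; the Device answer is the same either way
  removed field status from record Device -> a verdict-level change on Device — the shown value reads the same
  field id in record Device: required changed to optional -> a verdict-level change on Device — the shown value reads the same
  renamed field price to latitude in record Device (alias price declared on the renamed field) -> a verdict-level change on Device — the shown value reads the same


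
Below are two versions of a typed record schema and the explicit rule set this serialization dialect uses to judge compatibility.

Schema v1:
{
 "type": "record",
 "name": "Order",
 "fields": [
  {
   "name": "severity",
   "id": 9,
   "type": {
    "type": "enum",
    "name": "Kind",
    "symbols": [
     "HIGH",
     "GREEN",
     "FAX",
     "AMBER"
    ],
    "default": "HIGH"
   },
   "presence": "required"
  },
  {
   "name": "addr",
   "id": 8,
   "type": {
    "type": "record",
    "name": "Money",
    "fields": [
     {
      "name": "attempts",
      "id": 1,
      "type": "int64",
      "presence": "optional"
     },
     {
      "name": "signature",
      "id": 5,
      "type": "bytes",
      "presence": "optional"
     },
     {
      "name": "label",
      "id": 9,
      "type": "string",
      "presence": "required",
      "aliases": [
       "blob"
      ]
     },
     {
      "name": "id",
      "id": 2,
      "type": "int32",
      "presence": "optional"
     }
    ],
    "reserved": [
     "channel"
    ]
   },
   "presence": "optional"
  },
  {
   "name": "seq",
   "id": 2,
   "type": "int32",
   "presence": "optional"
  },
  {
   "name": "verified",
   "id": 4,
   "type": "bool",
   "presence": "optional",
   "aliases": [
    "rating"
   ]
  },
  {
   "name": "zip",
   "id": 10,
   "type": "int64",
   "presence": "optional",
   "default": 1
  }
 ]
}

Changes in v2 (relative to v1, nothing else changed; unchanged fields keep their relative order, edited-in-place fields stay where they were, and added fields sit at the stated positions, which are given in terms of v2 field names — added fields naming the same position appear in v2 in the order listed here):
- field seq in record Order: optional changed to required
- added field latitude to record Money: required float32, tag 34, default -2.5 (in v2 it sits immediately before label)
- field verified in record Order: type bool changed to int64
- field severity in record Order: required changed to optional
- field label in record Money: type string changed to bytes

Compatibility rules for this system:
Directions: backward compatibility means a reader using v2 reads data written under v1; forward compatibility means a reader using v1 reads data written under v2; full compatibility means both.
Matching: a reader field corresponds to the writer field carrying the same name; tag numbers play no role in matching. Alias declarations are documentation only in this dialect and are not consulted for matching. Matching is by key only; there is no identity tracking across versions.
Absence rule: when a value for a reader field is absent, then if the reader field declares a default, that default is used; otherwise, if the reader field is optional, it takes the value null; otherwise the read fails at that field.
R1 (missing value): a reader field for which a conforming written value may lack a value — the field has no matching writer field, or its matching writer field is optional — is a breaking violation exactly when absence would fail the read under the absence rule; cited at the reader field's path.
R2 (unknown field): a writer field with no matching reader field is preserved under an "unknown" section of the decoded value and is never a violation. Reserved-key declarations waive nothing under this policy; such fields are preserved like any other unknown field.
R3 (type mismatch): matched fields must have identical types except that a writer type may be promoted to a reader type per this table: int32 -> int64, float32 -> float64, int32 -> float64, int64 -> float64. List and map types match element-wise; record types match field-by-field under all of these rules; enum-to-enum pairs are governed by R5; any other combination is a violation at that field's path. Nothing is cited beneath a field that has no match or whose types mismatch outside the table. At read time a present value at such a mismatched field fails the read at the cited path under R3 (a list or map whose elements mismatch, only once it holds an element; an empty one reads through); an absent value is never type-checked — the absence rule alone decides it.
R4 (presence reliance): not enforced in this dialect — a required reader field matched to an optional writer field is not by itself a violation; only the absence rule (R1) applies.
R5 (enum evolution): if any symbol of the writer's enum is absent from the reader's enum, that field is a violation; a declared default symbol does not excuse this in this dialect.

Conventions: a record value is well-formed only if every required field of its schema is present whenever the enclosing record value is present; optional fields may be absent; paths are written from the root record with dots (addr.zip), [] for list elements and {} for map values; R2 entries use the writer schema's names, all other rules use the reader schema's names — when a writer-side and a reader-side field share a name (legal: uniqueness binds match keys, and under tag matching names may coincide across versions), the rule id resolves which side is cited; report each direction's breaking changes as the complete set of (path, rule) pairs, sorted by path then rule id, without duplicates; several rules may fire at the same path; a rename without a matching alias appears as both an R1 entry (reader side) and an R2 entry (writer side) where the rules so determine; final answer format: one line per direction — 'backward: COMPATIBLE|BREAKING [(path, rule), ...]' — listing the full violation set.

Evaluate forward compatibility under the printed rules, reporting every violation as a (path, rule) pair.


arrows below run writer -> reader for Order
forward pass over Order, reader schema v1, writer schema v2:
  writer optional, Kind -> Kind: reader severity maps from writer severity
  writer optional, Money -> Money: reader addr maps from writer addr
  writer required, int32 -> int32: reader seq maps from writer seq
  writer optional, int64 -> bool: reader verified maps from writer verified
  writer optional, int64 -> int64: reader zip maps from writer zip
  writer optional, int64 -> int64: reader addr.attempts maps from writer addr.attempts
  writer optional, bytes -> bytes: reader addr.signature maps from writer addr.signature
  writer required, bytes -> string: reader addr.label maps from writer addr.label
  writer optional, int32 -> int32: reader addr.id maps from writer addr.id
  writer field addr.latitude has no reader counterpart
  breaking: (addr.label, R3)
  breaking: (severity, R1)
  breaking: (verified, R3)
  => forward verdict for Order: BREAKING, 3 violation(s)
the other Order changes do not affect what is asked:
  field seq in record Order: optional changed to required -> its effect on Order is confined to the backward direction, not asked
  added field latitude to record Money: required float32, tag 34, default -2.5 (in v2 it sits immediately before label) -> inert for the asked Order verdict: nothing fires

forward: BREAKING [(addr.label, R3), (severity, R1), (verified, R3)]


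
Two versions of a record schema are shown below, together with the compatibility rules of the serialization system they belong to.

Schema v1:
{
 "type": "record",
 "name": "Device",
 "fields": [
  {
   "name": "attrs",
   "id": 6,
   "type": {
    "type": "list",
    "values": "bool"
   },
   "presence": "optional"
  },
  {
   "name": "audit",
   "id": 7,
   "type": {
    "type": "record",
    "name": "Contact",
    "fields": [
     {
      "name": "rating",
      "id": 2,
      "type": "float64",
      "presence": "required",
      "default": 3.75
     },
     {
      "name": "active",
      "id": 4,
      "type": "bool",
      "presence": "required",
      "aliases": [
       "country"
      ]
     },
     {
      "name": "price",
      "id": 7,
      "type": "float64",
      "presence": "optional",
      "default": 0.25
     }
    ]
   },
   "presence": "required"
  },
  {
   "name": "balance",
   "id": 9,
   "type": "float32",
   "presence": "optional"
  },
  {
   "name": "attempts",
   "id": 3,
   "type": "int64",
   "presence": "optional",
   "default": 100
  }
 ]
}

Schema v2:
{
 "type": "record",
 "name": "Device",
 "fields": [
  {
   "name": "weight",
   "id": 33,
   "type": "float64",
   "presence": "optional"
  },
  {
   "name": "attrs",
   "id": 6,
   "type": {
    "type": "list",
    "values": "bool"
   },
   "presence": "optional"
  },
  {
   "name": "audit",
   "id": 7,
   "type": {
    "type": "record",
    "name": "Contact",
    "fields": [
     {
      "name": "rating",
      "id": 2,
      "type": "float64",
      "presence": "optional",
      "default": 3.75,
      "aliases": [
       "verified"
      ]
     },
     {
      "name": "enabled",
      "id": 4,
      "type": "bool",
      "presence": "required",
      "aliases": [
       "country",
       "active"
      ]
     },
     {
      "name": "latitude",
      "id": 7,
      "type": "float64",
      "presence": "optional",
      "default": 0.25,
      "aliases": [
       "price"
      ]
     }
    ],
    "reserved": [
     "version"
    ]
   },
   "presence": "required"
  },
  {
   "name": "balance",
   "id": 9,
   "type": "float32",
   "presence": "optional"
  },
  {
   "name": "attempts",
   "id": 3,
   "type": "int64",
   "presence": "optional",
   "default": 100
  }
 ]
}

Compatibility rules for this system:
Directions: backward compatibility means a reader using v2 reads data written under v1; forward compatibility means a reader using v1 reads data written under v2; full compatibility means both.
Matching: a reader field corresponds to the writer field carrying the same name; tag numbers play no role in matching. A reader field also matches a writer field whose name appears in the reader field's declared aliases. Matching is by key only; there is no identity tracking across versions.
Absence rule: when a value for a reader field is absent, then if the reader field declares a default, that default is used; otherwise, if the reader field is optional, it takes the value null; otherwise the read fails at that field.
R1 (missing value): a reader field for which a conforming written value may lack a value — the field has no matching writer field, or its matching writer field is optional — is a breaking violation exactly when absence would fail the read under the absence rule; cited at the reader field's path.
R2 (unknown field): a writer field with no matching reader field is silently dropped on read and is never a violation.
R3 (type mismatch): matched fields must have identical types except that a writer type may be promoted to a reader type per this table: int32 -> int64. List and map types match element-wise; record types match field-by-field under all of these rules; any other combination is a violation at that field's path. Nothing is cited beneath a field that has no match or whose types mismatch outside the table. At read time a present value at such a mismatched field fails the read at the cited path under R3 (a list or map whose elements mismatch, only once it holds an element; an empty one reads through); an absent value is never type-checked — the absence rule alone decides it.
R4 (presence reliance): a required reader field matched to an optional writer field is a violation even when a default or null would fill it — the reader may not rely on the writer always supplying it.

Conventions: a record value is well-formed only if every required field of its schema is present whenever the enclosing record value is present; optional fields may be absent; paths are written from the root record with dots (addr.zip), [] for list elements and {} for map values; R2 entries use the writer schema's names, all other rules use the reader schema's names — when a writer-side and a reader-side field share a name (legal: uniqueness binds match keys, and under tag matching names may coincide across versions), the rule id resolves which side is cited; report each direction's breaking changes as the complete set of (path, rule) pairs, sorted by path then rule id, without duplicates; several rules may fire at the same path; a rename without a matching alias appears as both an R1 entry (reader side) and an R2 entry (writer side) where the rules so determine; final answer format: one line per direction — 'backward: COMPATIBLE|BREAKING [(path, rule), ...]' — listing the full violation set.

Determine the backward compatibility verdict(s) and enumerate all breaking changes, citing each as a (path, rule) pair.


the writer's type comes first in each Device pair
backward pass over Device, reader schema v2, writer schema v1:
  weight: no writer-side match
  list<bool> -> list<bool>, writer optional: attrs aligns to attrs
  Contact -> Contact, writer required: audit aligns to audit
  float32 -> float32, writer optional: balance aligns to balance
  int64 -> int64, writer optional: attempts aligns to attempts
  float64 -> float64, writer required: audit.rating aligns to audit.rating
  bool -> bool, writer required: audit.enabled aligns to audit.active
  float64 -> float64, writer optional: audit.latitude aligns to audit.price
  nothing fires on Device: backward is COMPATIBLE
checking off the Device differences that do not matter here:
  renamed field active to enabled in record Contact (alias active declared on the renamed field) -> matters only for Device's forward compatibility — outside the asked direction
  added field weight to record Device: optional float64, tag 33 (in v2 it sits immediately before attrs) -> fires no rule on Device, leaving the asked answer as it is
  field rating in record Contact: required changed to optional -> matters only for Device's forward compatibility — outside the asked direction
  renamed field price to latitude in record Contact (alias price declared on the renamed field) -> fires no rule on Device, leaving the asked answer as it is

backward: COMPATIBLE []


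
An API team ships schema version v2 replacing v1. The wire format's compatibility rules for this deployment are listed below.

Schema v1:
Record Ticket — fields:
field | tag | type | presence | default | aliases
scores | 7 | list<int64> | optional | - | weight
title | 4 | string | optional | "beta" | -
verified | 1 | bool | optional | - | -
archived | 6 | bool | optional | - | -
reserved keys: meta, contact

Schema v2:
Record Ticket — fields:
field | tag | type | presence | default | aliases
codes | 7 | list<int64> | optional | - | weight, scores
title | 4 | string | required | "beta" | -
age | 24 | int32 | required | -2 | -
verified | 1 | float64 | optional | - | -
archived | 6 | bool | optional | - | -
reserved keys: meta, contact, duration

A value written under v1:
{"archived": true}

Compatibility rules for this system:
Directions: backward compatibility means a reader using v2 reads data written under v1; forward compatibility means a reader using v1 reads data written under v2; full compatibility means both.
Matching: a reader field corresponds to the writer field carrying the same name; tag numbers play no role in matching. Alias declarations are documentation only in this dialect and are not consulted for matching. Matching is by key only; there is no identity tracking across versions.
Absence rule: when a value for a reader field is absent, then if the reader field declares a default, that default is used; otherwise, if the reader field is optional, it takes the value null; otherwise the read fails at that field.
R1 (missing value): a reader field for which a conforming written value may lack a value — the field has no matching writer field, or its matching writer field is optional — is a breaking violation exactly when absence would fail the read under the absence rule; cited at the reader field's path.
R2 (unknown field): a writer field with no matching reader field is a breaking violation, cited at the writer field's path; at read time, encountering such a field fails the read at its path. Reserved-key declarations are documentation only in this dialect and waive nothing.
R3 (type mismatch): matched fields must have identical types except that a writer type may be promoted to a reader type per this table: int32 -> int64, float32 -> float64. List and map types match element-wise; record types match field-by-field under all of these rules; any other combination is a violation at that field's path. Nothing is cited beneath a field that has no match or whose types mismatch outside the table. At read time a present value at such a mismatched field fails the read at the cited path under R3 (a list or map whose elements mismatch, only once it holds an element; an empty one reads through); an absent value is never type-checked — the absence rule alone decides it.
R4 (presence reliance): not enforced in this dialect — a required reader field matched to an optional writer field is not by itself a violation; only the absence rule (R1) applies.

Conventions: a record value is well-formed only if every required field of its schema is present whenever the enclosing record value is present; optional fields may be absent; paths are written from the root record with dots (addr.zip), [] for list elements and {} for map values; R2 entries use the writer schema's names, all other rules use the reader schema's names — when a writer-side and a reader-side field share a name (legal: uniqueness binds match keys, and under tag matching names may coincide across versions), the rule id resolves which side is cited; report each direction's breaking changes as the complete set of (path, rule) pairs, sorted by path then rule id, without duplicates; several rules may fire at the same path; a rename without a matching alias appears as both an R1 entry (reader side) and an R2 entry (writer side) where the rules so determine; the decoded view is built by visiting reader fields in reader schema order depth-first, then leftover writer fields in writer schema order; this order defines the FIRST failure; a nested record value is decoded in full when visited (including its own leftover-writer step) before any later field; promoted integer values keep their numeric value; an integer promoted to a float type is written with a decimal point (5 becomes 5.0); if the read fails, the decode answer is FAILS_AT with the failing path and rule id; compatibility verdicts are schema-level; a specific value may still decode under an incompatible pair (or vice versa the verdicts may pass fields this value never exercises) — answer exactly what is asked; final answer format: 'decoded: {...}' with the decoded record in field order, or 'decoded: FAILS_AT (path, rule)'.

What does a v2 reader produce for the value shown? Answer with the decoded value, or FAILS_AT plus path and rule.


arrows below run writer -> reader for Ticket
decode walk for Ticket under reader schema v2:
  codes := null (not supplied -> null)
  title := "beta" (no value, default fills)
  age := -2 (no value, default fills)
  verified := null (not supplied -> null)
  archived := true
  => decoded: {"codes": null, "title": "beta", "age": -2, "verified": null, "archived": true}
diffs on Ticket not affecting the asked answer:
  field title in record Ticket: optional changed to required -> no rule fires on it and the decoded Ticket view is identical with or without it
  field verified in record Ticket: type bool changed to float64 -> affects the rule determinations only; this particular Ticket value decodes identically

decoded: {"codes": null, "title": "beta", "age": -2, "verified": null, "archived": true}


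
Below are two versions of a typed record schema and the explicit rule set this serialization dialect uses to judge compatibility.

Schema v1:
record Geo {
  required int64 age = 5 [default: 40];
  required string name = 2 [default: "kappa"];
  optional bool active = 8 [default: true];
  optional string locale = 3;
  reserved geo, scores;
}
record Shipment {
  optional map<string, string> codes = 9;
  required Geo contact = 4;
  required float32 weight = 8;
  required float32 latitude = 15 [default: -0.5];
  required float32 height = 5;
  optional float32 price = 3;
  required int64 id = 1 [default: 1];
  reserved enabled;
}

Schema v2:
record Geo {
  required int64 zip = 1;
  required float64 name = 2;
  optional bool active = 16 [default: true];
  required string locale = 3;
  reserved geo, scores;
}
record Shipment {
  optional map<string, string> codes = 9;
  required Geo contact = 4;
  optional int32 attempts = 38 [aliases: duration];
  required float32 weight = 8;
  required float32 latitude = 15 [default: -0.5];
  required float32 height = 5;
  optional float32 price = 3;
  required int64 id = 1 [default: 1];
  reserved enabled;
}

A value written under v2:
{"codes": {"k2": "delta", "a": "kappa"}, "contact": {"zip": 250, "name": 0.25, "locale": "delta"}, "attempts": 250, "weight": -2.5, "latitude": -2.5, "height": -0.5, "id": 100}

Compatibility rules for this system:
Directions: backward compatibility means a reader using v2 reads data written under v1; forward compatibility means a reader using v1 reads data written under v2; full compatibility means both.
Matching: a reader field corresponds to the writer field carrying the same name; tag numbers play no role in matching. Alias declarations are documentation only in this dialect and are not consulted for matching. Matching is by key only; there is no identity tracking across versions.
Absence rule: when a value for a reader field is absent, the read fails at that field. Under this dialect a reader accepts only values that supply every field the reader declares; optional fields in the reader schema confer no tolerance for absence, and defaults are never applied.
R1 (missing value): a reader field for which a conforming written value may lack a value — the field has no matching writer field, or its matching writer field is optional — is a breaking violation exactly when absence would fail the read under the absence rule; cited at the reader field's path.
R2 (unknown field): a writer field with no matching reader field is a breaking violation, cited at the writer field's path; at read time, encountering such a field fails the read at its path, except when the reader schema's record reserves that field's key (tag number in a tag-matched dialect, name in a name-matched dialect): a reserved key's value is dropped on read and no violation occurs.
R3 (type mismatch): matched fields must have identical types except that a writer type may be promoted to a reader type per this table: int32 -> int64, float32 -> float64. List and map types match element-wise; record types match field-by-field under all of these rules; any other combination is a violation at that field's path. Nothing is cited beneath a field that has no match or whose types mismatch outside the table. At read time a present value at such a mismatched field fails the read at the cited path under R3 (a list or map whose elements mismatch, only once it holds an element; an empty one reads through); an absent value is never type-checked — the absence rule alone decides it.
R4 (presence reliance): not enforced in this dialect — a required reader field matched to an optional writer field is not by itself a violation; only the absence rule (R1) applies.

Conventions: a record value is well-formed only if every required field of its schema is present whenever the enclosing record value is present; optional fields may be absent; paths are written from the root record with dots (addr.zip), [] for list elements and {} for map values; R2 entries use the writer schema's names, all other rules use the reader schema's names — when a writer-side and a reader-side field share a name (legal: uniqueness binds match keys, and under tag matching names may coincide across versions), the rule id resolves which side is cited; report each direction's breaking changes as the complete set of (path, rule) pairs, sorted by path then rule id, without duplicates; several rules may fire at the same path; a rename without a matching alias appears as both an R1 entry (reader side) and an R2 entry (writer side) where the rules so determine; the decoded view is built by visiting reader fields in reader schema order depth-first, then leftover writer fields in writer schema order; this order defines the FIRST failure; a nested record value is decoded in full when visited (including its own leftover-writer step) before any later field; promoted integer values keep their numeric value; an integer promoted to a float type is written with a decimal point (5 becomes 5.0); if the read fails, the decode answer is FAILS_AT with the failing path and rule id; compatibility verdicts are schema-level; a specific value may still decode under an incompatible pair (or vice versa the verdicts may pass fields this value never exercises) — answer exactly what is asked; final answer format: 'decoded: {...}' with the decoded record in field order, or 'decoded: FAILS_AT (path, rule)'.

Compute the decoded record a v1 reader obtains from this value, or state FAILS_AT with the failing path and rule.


the writer's type comes first in each Shipment pair
decode walk for Shipment under reader schema v1:
  codes := {"k2": "delta", "a": "kappa"}
  read fails at contact.age under R1 (no fill)
  => FAILS_AT (contact.age, R1)
the other Shipment changes do not affect what is asked:
  field locale in record Geo: optional changed to required -> affects the rule determinations only; this particular Shipment value decodes identically
  field active in record Geo: tag 8 changed to 16 -> fires no rule on Shipment under this dialect and leaves the result unchanged
  field name in record Geo: type string changed to float64 (its default is dropped) -> affects the rule determinations only; this particular Shipment value decodes identically
  added field attempts to record Shipment: optional int32, tag 38 (in v2 it sits immediately before weight) -> affects the rule determinations only; this particular Shipment value decodes identically
  added field zip to record Geo: required int64, tag 1 (in v2 it sits immediately before name) -> affects the rule determinations only; this particular Shipment value decodes identically

decoded: FAILS_AT (contact.age, R1)
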